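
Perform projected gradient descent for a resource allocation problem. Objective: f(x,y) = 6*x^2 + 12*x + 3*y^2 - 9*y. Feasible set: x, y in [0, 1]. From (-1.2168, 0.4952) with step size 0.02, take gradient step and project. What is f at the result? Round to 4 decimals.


Step 1: Compute gradient at (-1.2168, 0.4952).
grad_x = 2*6*-1.2168 + 12 = -2.6016
grad_y = 2*3*0.4952 - 9 = -6.0288
Step 2: Gradient step.
x_raw = -1.2168 - 0.02*-2.6016 = -1.1648
y_raw = 0.4952 - 0.02*-6.0288 = 0.6158
Step 3: Project onto [0, 1].
x_proj = clip(-1.1648) = 0.0
y_proj = clip(0.6158) = 0.6158
Step 4: Evaluate f.
f(0.0, 0.6158) = -4.4044


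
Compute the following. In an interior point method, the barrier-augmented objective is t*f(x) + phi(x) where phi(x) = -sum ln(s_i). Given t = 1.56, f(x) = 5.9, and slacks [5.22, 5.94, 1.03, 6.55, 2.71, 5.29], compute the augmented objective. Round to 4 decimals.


Step 1: Compute log-barrier.
ln values: [1.6525, 1.7817, 0.0296, 1.8795, 0.9969, 1.6658]
phi = -(1.6525 + 1.7817 + 0.0296 + 1.8795 + 0.9969 + 1.6658) = -8.006
Step 2: Compute augmented objective.
t*f(x) = 1.56*5.9 = 9.204
Total = 9.204 - 8.006 = 1.198


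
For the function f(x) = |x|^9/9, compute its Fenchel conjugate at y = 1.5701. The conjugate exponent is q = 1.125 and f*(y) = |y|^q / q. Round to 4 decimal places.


The conjugate exponent q satisfies 1/p + 1/q = 1.
p = 9, so q = 9/(9 - 1) = 1.125
|y|^q = 1.5701^1.125 = 1.6612
f*(1.5701) = 1.6612 / 1.125 = 1.4766


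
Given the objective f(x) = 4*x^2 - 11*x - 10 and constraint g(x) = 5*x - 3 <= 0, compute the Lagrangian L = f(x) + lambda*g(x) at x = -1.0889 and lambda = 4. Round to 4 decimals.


Step 1: Evaluate f(x).
f(-1.0889) = 4*(-1.0889)^2 - 11*(-1.0889) - 10 = 6.7207
Step 2: Evaluate g(x).
g(-1.0889) = 5*-1.0889 - 3 = -8.4445
Step 3: Compute Lagrangian.
L = 6.7207 + 4*-8.4445 = -27.0573


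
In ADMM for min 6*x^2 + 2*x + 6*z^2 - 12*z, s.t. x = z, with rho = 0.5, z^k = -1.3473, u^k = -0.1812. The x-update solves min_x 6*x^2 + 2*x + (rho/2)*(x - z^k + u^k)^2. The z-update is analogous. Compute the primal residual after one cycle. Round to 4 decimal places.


ADMM iteration with rho = 0.5, z^k = -1.3473, u^k = -0.1812
Step 1: x-update.
Minimize 6*x^2 + 2*x + (0.5/2)*(x + 1.3473 - 0.1812)^2
FOC: (2*6 + 0.5)*x = -2 + 0.5*(-1.3473 + 0.1812)
x^{k+1} = -0.2066
Step 2: z-update.
Minimize 6*z^2 - 12*z + (0.5/2)*(-0.2066 - z - 0.1812)^2
FOC: (2*6 + 0.5)*z = 12 + 0.5*(-0.2066 - 0.1812)
z^{k+1} = 0.9445
Step 3: u-update.
u^{k+1} = -0.1812 - 0.2066 - 0.9445 = -1.3323
Step 4: Primal residual = |-0.2066 - 0.9445| = 1.1511


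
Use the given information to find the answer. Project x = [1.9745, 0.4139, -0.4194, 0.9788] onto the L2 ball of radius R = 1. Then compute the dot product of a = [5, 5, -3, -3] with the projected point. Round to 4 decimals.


Step 1: Compute ||x|| (intermediates to 6 decimals).
||x|| = sqrt(1.9745^2 + 0.4139^2 + (-0.4194)^2 + 0.9788^2) = 2.281208
Step 2: Project.
Since ||x|| > R, scale = R/||x|| = 1/2.281208 = 0.438364, proj(x) = scale * x
proj(x) = [0.86555, 0.181439, -0.18385, 0.429071]
Step 3: Dot product.
a^T * proj(x) = 5*0.86555 + 5*0.181439 - 3*(-0.18385) - 3*0.429071 = 4.4993


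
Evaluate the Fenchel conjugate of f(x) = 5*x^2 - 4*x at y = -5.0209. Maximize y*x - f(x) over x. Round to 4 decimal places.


f*(y) = sup_x {y*x - a*x^2 - b*x} = sup_x {(y-b)*x - a*x^2}
FOC: (y - b) - 2a*x = 0 => x* = (y - b)/(2a)
x* = (-5.0209 + 4)/(2*5) = -0.1021
f*(-5.0209) = (y-b)^2/(4a) = (-5.0209 + 4)^2/(4*5)
= 1.0422/20 = 0.0521


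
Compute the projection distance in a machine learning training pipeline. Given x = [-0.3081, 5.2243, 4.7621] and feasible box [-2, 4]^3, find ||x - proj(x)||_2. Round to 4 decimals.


Project each component onto [-2, 4].
clip(-0.3081) = -0.3081, clip(5.2243) = 4.0, clip(4.7621) = 4.0
Projection = [-0.3081, 4.0, 4.0]
Squared diffs: [0.0, 1.4989, 0.5808]
Distance = sqrt(2.0797) = 1.4421


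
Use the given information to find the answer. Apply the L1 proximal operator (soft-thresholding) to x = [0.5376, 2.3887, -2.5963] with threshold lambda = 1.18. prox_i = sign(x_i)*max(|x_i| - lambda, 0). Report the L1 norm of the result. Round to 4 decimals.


Soft-thresholding with lambda = 1.18:
prox(0.5376) = sign(0.5376)*max(|0.5376| - 1.18, 0) = 0.0
prox(2.3887) = sign(2.3887)*max(|2.3887| - 1.18, 0) = 1.2087
prox(-2.5963) = sign(-2.5963)*max(|-2.5963| - 1.18, 0) = -1.4163
prox(x) = [0.0, 1.2087, -1.4163]
||prox(x)||_1 = 0.0 + 1.2087 + 1.4163 = 2.625


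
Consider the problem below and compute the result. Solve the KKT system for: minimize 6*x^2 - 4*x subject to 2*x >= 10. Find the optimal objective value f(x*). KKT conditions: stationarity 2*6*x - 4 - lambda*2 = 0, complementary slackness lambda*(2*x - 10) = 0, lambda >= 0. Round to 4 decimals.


Step 1: Try lambda = 0 (constraint inactive).
x_unc = 4/(2*6) = 0.3333
Check: 2*0.3333 = 0.6666 < 10 -- violated!
Step 2: Constraint must be active: 2*x = 10
x* = 10/2 = 5.0
lambda = (2*6*5.0 - 4)/2 = 28.0
Step 3: Compute optimal value.
f(x*) = 6*5.0^2 - 4*5.0 = 130.0


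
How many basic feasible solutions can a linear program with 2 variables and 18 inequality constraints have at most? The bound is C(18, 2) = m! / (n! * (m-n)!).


Each vertex corresponds to some choice of n active constraints out of m, so the number of vertices is at most C(m, n) = m! / (n!(m-n)!).
m = 18, n = 2
Numerator: 18 * 17
Denominator: 2! = 2
C(18, 2) = 153


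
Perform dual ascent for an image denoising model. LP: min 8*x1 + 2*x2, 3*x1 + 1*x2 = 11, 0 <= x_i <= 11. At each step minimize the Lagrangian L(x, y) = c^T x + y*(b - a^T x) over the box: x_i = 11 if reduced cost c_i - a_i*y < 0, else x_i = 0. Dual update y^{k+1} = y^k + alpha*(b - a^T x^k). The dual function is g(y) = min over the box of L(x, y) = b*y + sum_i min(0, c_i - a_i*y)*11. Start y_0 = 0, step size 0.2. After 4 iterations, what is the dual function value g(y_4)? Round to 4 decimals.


Dual ascent for LP: min 8*x1 + 2*x2, 3*x1 + 1*x2 = 11, 0 <= x_i <= 11
Step 1: y^k = 0.0, reduced costs: (8.0, 2.0)
  x^k = (0.0, 0.0), subgradient = b - a^T x = 11.0
  y^{k+1} = 0.0 + 0.2*11.0 = 2.2
Step 2: y^k = 2.2, reduced costs: (1.4, -0.2)
  x^k = (0.0, 11.0), subgradient = b - a^T x = 0.0
  y^{k+1} = 2.2 + 0.2*0.0 = 2.2
Step 3: y^k = 2.2, reduced costs: (1.4, -0.2)
  x^k = (0.0, 11.0), subgradient = b - a^T x = 0.0
  y^{k+1} = 2.2 + 0.2*0.0 = 2.2
Step 4: y^k = 2.2, reduced costs: (1.4, -0.2)
  x^k = (0.0, 11.0), subgradient = b - a^T x = 0.0
  y^{k+1} = 2.2 + 0.2*0.0 = 2.2
Dual objective at y_4 = 2.2: reduced costs (1.4, -0.2), box minimizer x = (0.0, 11.0)
g(y_4) = b*y + (c1 - a1*y)*x1 + (c2 - a2*y)*x2 = 11*2.2 + 1.4*0.0 + (-0.2)*11.0 = 24.2 + 0.0 - 2.2 = 22.0


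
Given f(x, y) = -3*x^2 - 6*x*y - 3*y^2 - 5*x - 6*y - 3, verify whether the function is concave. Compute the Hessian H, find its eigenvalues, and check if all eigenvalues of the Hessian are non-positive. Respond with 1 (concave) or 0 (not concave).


The Hessian of f(x,y) = -3*x^2 - 6*x*y - 3*y^2 - 5*x - 6*y - 3 is:
H = [[-6, -6], [-6, -6]]
Trace = -6 - 6 = -12
Determinant = -6*-6 - (-6)^2 = 0
Discriminant = (-12)^2 - 4*0 = 144.0
Eigenvalues: lambda_1 = -12.0, lambda_2 = 0.0
The function is concave.

1


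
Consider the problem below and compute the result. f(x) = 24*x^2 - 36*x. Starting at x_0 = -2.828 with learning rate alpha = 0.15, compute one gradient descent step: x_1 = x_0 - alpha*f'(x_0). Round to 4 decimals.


We compute the gradient at x_0 and apply the update.
f'(x) = 48*x - 36
f'(-2.828) = 48*-2.828 - 36 = -171.744
x_1 = -2.828 - 0.15*-171.744 = 22.9336


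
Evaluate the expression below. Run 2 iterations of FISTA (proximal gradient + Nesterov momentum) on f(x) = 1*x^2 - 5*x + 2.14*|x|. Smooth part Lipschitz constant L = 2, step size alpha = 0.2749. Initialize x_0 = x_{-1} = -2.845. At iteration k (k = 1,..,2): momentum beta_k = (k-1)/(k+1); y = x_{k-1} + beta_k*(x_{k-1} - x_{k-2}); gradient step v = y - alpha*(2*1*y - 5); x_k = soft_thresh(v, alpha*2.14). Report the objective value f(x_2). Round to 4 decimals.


FISTA on f(x) = 1*x^2 - 5*x + 2.14*|x|
L = 2, alpha = 0.2749
Iteration 1: beta = 0.0, y = -2.845 + 0.0*(-2.845 + 2.845) = -2.845
  grad(y) = -10.69, v = y - alpha*grad = 0.0937
  prox(v) = soft_thresh(0.0937, 0.5883) = 0.0
Iteration 2: beta = 0.3333, y = 0.0 + 0.3333*(0.0 + 2.845) = 0.9483
  grad(y) = -3.1033, v = y - alpha*grad = 1.8014
  prox(v) = soft_thresh(1.8014, 0.5883) = 1.2132
f(x_2) = 1*1.2132^2 - 5*1.2132 + 2.14*|1.2132| = -1.9979


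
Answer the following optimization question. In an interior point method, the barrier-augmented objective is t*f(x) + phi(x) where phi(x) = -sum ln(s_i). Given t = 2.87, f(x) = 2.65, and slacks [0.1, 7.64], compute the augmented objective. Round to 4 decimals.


Step 1: Compute log-barrier.
ln values: [-2.3026, 2.0334]
phi = -(-2.3026 + 2.0334) = 0.2692
Step 2: Compute augmented objective.
t*f(x) = 2.87*2.65 = 7.6055
Total = 7.6055 + 0.2692 = 7.8747


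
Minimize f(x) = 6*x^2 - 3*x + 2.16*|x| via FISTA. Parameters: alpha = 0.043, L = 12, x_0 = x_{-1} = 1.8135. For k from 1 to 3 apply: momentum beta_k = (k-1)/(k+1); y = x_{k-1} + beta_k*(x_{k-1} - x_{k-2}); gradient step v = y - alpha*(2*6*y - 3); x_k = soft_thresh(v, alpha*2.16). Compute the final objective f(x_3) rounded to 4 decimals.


FISTA on f(x) = 6*x^2 - 3*x + 2.16*|x|
L = 12, alpha = 0.043
Iteration 1: beta = 0.0, y = 1.8135 + 0.0*(1.8135 - 1.8135) = 1.8135
  grad(y) = 18.762, v = y - alpha*grad = 1.0067
  prox(v) = soft_thresh(1.0067, 0.0929) = 0.9139
Iteration 2: beta = 0.3333, y = 0.9139 + 0.3333*(0.9139 - 1.8135) = 0.614
  grad(y) = 4.3677, v = y - alpha*grad = 0.4262
  prox(v) = soft_thresh(0.4262, 0.0929) = 0.3333
Iteration 3: beta = 0.5, y = 0.3333 + 0.5*(0.3333 - 0.9139) = 0.043
  grad(y) = -2.484, v = y - alpha*grad = 0.1498
  prox(v) = soft_thresh(0.1498, 0.0929) = 0.0569
f(x_3) = 6*0.0569^2 - 3*0.0569 + 2.16*|0.0569| = -0.0284


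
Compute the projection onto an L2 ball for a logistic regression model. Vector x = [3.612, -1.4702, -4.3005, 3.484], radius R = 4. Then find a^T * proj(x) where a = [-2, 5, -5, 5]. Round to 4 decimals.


Step 1: Compute ||x|| (intermediates to 6 decimals).
||x|| = sqrt(3.612^2 + (-1.4702)^2 + (-4.3005)^2 + 3.484^2) = 6.770568
Step 2: Project.
Since ||x|| > R, scale = R/||x|| = 4/6.770568 = 0.590792, proj(x) = scale * x
proj(x) = [2.133941, -0.868582, -2.540701, 2.058319]
Step 3: Dot product.
a^T * proj(x) = -2*2.133941 + 5*(-0.868582) - 5*(-2.540701) + 5*2.058319 = 14.3843


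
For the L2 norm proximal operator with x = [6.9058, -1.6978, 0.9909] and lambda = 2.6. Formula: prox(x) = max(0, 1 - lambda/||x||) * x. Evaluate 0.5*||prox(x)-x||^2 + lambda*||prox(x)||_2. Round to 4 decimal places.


Step 1: Compute ||x||.
||x|| = 7.1801
Step 2: Compute scaling factor.
scale = max(0, 1 - 2.6/7.1801) = 0.6379
Step 3: prox(x) = [4.4051, -1.083, 0.6321]
||prox(x)|| = 4.5801
Step 4: Proximal objective.
0.5*||prox-x||^2 = 3.38
lambda*||prox|| = 11.9083
Total = 15.2884


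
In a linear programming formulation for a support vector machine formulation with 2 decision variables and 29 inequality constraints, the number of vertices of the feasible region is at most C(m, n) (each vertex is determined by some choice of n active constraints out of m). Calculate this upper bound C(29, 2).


Each vertex corresponds to some choice of n active constraints out of m, so the number of vertices is at most C(m, n) = m! / (n!(m-n)!).
m = 29, n = 2
Numerator: 29 * 28
Denominator: 2! = 2
C(29, 2) = 406


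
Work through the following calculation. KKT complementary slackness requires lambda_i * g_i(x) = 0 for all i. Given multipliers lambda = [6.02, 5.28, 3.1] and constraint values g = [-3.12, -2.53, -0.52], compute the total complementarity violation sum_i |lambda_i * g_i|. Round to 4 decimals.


KKT complementary slackness check:
lambda_1 * g_1 = 6.02 * -3.12 = -18.7824
lambda_2 * g_2 = 5.28 * -2.53 = -13.3584
lambda_3 * g_3 = 3.1 * -0.52 = -1.612
Total violation = 18.7824 + 13.3584 + 1.612 = 33.7528


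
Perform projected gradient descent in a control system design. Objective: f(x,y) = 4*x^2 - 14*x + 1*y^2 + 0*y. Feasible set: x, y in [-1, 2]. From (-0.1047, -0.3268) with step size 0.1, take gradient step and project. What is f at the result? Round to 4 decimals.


Step 1: Compute gradient at (-0.1047, -0.3268).
grad_x = 2*4*-0.1047 - 14 = -14.8376
grad_y = 2*1*-0.3268 + 0 = -0.6536
Step 2: Gradient step.
x_raw = -0.1047 - 0.1*-14.8376 = 1.3791
y_raw = -0.3268 - 0.1*-0.6536 = -0.2614
Step 3: Project onto [-1, 2].
x_proj = clip(1.3791) = 1.3791
y_proj = clip(-0.2614) = -0.2614
Step 4: Evaluate f.
f(1.3791, -0.2614) = -11.6313


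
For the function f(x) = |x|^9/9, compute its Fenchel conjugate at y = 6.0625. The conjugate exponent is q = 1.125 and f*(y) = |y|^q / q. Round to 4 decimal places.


The conjugate exponent q satisfies 1/p + 1/q = 1.
p = 9, so q = 9/(9 - 1) = 1.125
|y|^q = 6.0625^1.125 = 7.5942
f*(6.0625) = 7.5942 / 1.125 = 6.7504


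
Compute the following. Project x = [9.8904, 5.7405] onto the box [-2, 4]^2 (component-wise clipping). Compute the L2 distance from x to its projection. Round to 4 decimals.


Project each component onto [-2, 4].
clip(9.8904) = 4.0, clip(5.7405) = 4.0
Projection = [4.0, 4.0]
Squared diffs: [34.6968, 3.0293]
Distance = sqrt(37.7261) = 6.1422


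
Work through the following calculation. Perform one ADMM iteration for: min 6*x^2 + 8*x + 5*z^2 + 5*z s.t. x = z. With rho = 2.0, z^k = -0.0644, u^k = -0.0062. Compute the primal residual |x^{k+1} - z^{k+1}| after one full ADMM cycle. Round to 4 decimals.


ADMM iteration with rho = 2.0, z^k = -0.0644, u^k = -0.0062
Step 1: x-update.
Minimize 6*x^2 + 8*x + (2.0/2)*(x + 0.0644 - 0.0062)^2
FOC: (2*6 + 2.0)*x = -8 + 2.0*(-0.0644 + 0.0062)
x^{k+1} = -0.5797
Step 2: z-update.
Minimize 5*z^2 + 5*z + (2.0/2)*(-0.5797 - z - 0.0062)^2
FOC: (2*5 + 2.0)*z = -5 + 2.0*(-0.5797 - 0.0062)
z^{k+1} = -0.5143
Step 3: u-update.
u^{k+1} = -0.0062 - 0.5797 + 0.5143 = -0.0716
Step 4: Primal residual = |-0.5797 + 0.5143| = 0.0654


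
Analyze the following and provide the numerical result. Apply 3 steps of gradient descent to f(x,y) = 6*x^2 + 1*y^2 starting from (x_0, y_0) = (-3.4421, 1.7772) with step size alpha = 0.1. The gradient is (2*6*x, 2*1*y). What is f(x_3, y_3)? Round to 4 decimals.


Gradient descent on f(x,y) = 6*x^2 + 1*y^2.
Starting point: (-3.4421, 1.7772), alpha = 0.1
Step 1: grad_x = 2*6*-3.4421 = -41.3052, grad_y = 2*1*1.7772 = 3.5544
  x_1 = -3.4421 - 0.1*-41.3052 = 0.6884
  y_1 = 1.7772 - 0.1*3.5544 = 1.4218
Step 2: grad_x = 2*6*0.6884 = 8.261, grad_y = 2*1*1.4218 = 2.8435
  x_2 = 0.6884 - 0.1*8.261 = -0.1377
  y_2 = 1.4218 - 0.1*2.8435 = 1.1374
Step 3: grad_x = 2*6*-0.1377 = -1.6522, grad_y = 2*1*1.1374 = 2.2748
  x_3 = -0.1377 - 0.1*-1.6522 = 0.0275
  y_3 = 1.1374 - 0.1*2.2748 = 0.9099
f(0.0275, 0.9099) = 6*0.0275^2 + 1*0.9099^2 = 0.8325


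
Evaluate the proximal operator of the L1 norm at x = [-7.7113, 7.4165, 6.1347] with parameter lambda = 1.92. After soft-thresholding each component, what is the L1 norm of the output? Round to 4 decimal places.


Soft-thresholding with lambda = 1.92:
prox(-7.7113) = sign(-7.7113)*max(|-7.7113| - 1.92, 0) = -5.7913
prox(7.4165) = sign(7.4165)*max(|7.4165| - 1.92, 0) = 5.4965
prox(6.1347) = sign(6.1347)*max(|6.1347| - 1.92, 0) = 4.2147
prox(x) = [-5.7913, 5.4965, 4.2147]
||prox(x)||_1 = 5.7913 + 5.4965 + 4.2147 = 15.5025


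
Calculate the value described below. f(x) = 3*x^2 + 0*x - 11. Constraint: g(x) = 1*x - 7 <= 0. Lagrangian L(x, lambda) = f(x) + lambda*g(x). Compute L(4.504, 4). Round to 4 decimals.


Step 1: Evaluate f(x).
f(4.504) = 3*4.504^2 + 0*4.504 - 11 = 49.858
Step 2: Evaluate g(x).
g(4.504) = 1*4.504 - 7 = -2.496
Step 3: Compute Lagrangian.
L = 49.858 + 4*-2.496 = 39.874


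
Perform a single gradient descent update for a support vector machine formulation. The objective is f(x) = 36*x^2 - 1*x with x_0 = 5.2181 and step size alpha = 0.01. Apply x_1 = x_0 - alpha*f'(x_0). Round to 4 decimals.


We compute the gradient at x_0 and apply the update.
f'(x) = 72*x - 1
f'(5.2181) = 72*5.2181 - 1 = 374.7032
x_1 = 5.2181 - 0.01*374.7032 = 1.4711


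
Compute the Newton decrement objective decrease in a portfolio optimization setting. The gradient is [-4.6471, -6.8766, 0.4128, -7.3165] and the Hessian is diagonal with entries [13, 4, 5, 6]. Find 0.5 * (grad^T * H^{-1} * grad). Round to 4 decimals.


Step 1: H is diagonal, so H^(-1) * g = [-0.3575, -1.7192, 0.0826, -1.2194].
Step 2: g^T H^(-1) g = sum_i g_i^2 / H_ii
  = (-4.6471)^2/13 + (-6.8766)^2/4 + (0.4128)^2/5 + (-7.3165)^2/6
  = 1.6612 + 11.8219 + 0.0341 + 8.9219 = 22.439
Step 3: Objective decrease = 0.5 * g^T H^(-1) g = 11.2195


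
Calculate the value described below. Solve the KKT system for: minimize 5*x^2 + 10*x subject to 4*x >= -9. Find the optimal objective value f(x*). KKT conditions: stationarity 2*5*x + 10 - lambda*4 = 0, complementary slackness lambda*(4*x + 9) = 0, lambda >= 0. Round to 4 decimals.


Step 1: Try lambda = 0 (constraint inactive).
Stationarity: 2*5*x + 10 = 0
x* = -10/(2*5) = -1.0
Check constraint: 4*-1.0 = -4.0 >= -9 -- satisfied.
Step 2: Compute optimal value.
f(x*) = 5*(-1.0)^2 + 10*(-1.0) = -5.0


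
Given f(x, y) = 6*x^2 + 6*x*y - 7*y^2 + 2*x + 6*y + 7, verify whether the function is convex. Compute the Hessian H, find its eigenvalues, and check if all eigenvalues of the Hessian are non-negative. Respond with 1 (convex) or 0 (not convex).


The Hessian of f(x,y) = 6*x^2 + 6*x*y - 7*y^2 + 2*x + 6*y + 7 is:
H = [[12, 6], [6, -14]]
Trace = 12 - 14 = -2
Determinant = 12*-14 - (6)^2 = -204
Discriminant = (-2)^2 - 4*-204 = 820.0
Eigenvalues: lambda_1 = -15.3178, lambda_2 = 13.3178
The function is not convex.

0


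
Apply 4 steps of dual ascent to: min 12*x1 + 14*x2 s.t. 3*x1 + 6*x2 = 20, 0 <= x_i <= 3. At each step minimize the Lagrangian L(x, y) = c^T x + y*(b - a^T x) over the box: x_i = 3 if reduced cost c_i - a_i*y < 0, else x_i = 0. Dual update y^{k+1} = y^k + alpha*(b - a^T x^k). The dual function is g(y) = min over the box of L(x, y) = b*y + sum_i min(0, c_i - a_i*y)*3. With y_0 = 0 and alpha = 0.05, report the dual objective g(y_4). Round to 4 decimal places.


Dual ascent for LP: min 12*x1 + 14*x2, 3*x1 + 6*x2 = 20, 0 <= x_i <= 3
Step 1: y^k = 0.0, reduced costs: (12.0, 14.0)
  x^k = (0.0, 0.0), subgradient = b - a^T x = 20.0
  y^{k+1} = 0.0 + 0.05*20.0 = 1.0
Step 2: y^k = 1.0, reduced costs: (9.0, 8.0)
  x^k = (0.0, 0.0), subgradient = b - a^T x = 20.0
  y^{k+1} = 1.0 + 0.05*20.0 = 2.0
Step 3: y^k = 2.0, reduced costs: (6.0, 2.0)
  x^k = (0.0, 0.0), subgradient = b - a^T x = 20.0
  y^{k+1} = 2.0 + 0.05*20.0 = 3.0
Step 4: y^k = 3.0, reduced costs: (3.0, -4.0)
  x^k = (0.0, 3.0), subgradient = b - a^T x = 2.0
  y^{k+1} = 3.0 + 0.05*2.0 = 3.1
Dual objective at y_4 = 3.1: reduced costs (2.7, -4.6), box minimizer x = (0.0, 3.0)
g(y_4) = b*y + (c1 - a1*y)*x1 + (c2 - a2*y)*x2 = 20*3.1 + 2.7*0.0 + (-4.6)*3.0 = 62.0 + 0.0 - 13.8 = 48.2


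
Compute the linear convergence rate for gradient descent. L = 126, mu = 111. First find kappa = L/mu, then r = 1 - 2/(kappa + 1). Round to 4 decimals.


Step 1: Compute the condition number.
kappa = L/mu = 126/111 = 1.1351
Step 2: Compute the convergence rate.
r = 1 - 2/(kappa + 1) = 1 - 2*mu/(L + mu) = (L - mu)/(L + mu) = 15/237 = 0.0633


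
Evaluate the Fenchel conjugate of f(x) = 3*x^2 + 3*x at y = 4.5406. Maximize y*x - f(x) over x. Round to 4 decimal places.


f*(y) = sup_x {y*x - a*x^2 - b*x} = sup_x {(y-b)*x - a*x^2}
FOC: (y - b) - 2a*x = 0 => x* = (y - b)/(2a)
x* = (4.5406 - 3)/(2*3) = 0.2568
f*(4.5406) = (y-b)^2/(4a) = (4.5406 - 3)^2/(4*3)
= 2.3734/12 = 0.1978


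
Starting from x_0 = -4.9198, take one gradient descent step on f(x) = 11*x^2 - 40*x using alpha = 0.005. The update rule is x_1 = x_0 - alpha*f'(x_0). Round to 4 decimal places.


We compute the gradient at x_0 and apply the update.
f'(x) = 22*x - 40
f'(-4.9198) = 22*-4.9198 - 40 = -148.2356
x_1 = -4.9198 - 0.005*-148.2356 = -4.1786


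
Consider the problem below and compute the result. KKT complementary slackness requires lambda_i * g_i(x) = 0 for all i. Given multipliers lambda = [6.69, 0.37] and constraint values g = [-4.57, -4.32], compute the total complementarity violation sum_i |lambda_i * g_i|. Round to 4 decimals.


KKT complementary slackness check:
lambda_1 * g_1 = 6.69 * -4.57 = -30.5733
lambda_2 * g_2 = 0.37 * -4.32 = -1.5984
Total violation = 30.5733 + 1.5984 = 32.1717


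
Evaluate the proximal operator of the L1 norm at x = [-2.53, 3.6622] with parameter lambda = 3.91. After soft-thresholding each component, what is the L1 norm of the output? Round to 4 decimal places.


Soft-thresholding with lambda = 3.91:
prox(-2.53) = sign(-2.53)*max(|-2.53| - 3.91, 0) = 0.0
prox(3.6622) = sign(3.6622)*max(|3.6622| - 3.91, 0) = 0.0
prox(x) = [0.0, 0.0]
||prox(x)||_1 = 0.0 + 0.0 = 0.0


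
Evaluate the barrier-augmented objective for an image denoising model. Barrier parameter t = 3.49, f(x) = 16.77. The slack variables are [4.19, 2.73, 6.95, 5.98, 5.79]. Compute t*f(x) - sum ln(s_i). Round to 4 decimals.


Step 1: Compute log-barrier.
ln values: [1.4327, 1.0043, 1.9387, 1.7884, 1.7561]
phi = -(1.4327 + 1.0043 + 1.9387 + 1.7884 + 1.7561) = -7.9203
Step 2: Compute augmented objective.
t*f(x) = 3.49*16.77 = 58.5273
Total = 58.5273 - 7.9203 = 50.607


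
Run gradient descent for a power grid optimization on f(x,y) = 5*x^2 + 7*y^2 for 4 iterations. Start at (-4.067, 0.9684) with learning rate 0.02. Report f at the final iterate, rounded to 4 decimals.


Gradient descent on f(x,y) = 5*x^2 + 7*y^2.
Starting point: (-4.067, 0.9684), alpha = 0.02
Step 1: grad_x = 2*5*-4.067 = -40.67, grad_y = 2*7*0.9684 = 13.5576
  x_1 = -4.067 - 0.02*-40.67 = -3.2536
  y_1 = 0.9684 - 0.02*13.5576 = 0.6972
Step 2: grad_x = 2*5*-3.2536 = -32.536, grad_y = 2*7*0.6972 = 9.7615
  x_2 = -3.2536 - 0.02*-32.536 = -2.6029
  y_2 = 0.6972 - 0.02*9.7615 = 0.502
Step 3: grad_x = 2*5*-2.6029 = -26.0288, grad_y = 2*7*0.502 = 7.0283
  x_3 = -2.6029 - 0.02*-26.0288 = -2.0823
  y_3 = 0.502 - 0.02*7.0283 = 0.3615
Step 4: grad_x = 2*5*-2.0823 = -20.823, grad_y = 2*7*0.3615 = 5.0603
  x_4 = -2.0823 - 0.02*-20.823 = -1.6658
  y_4 = 0.3615 - 0.02*5.0603 = 0.2602
f(-1.6658, 0.2602) = 5*(-1.6658)^2 + 7*0.2602^2 = 14.3493


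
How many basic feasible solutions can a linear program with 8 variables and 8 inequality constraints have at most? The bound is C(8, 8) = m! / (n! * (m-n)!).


Each vertex corresponds to some choice of n active constraints out of m, so the number of vertices is at most C(m, n) = m! / (n!(m-n)!).
m = 8, n = 8
Numerator: 8 * 7 * 6 * 5 * 4 * 3 * 2 * 1
Denominator: 8! = 40320
C(8, 8) = 1


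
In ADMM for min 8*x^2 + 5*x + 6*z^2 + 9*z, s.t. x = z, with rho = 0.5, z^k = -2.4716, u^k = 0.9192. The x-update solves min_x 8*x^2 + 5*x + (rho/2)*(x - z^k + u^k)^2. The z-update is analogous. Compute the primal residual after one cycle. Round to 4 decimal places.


ADMM iteration with rho = 0.5, z^k = -2.4716, u^k = 0.9192
Step 1: x-update.
Minimize 8*x^2 + 5*x + (0.5/2)*(x + 2.4716 + 0.9192)^2
FOC: (2*8 + 0.5)*x = -5 + 0.5*(-2.4716 - 0.9192)
x^{k+1} = -0.4058
Step 2: z-update.
Minimize 6*z^2 + 9*z + (0.5/2)*(-0.4058 - z + 0.9192)^2
FOC: (2*6 + 0.5)*z = -9 + 0.5*(-0.4058 + 0.9192)
z^{k+1} = -0.6995
Step 3: u-update.
u^{k+1} = 0.9192 - 0.4058 + 0.6995 = 1.2129
Step 4: Primal residual = |-0.4058 + 0.6995| = 0.2937


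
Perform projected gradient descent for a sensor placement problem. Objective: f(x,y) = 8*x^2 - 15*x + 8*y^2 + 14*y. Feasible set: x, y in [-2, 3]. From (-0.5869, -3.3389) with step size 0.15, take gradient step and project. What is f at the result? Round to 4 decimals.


Step 1: Compute gradient at (-0.5869, -3.3389).
grad_x = 2*8*-0.5869 - 15 = -24.3904
grad_y = 2*8*-3.3389 + 14 = -39.4224
Step 2: Gradient step.
x_raw = -0.5869 - 0.15*-24.3904 = 3.0717
y_raw = -3.3389 - 0.15*-39.4224 = 2.5745
Step 3: Project onto [-2, 3].
x_proj = clip(3.0717) = 3.0
y_proj = clip(2.5745) = 2.5745
Step 4: Evaluate f.
f(3.0, 2.5745) = 116.0652


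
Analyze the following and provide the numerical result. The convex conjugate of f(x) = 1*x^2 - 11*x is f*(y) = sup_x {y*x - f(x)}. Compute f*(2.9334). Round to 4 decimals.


f*(y) = sup_x {y*x - a*x^2 - b*x} = sup_x {(y-b)*x - a*x^2}
FOC: (y - b) - 2a*x = 0 => x* = (y - b)/(2a)
x* = (2.9334 + 11)/(2*1) = 6.9667
f*(2.9334) = (y-b)^2/(4a) = (2.9334 + 11)^2/(4*1)
= 194.1396/4 = 48.5349


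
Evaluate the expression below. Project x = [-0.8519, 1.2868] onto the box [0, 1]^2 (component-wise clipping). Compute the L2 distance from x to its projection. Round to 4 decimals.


Project each component onto [0, 1].
clip(-0.8519) = 0.0, clip(1.2868) = 1.0
Projection = [0.0, 1.0]
Squared diffs: [0.7257, 0.0823]
Distance = sqrt(0.808) = 0.8989


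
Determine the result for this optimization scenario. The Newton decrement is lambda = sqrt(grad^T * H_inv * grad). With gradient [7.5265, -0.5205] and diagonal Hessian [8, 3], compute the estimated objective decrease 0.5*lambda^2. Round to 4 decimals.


Step 1: H is diagonal, so H^(-1) * g = [0.9408, -0.1735].
Step 2: g^T H^(-1) g = sum_i g_i^2 / H_ii
  = (7.5265)^2/8 + (-0.5205)^2/3
  = 7.081 + 0.0903 = 7.1713
Step 3: Objective decrease = 0.5 * g^T H^(-1) g = 3.5857


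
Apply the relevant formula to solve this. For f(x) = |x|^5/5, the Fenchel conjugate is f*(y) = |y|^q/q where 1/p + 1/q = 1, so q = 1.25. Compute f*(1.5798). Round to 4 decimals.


The conjugate exponent q satisfies 1/p + 1/q = 1.
p = 5, so q = 5/(5 - 1) = 1.25
|y|^q = 1.5798^1.25 = 1.7711
f*(1.5798) = 1.7711 / 1.25 = 1.4169


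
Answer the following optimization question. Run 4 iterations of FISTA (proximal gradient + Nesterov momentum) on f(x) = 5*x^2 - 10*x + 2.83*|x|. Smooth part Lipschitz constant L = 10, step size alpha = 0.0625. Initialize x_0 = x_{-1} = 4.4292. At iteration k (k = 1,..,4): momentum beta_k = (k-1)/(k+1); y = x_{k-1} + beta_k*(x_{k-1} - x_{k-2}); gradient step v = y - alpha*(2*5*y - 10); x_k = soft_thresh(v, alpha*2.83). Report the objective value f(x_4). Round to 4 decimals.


FISTA on f(x) = 5*x^2 - 10*x + 2.83*|x|
L = 10, alpha = 0.0625
Iteration 1: beta = 0.0, y = 4.4292 + 0.0*(4.4292 - 4.4292) = 4.4292
  grad(y) = 34.292, v = y - alpha*grad = 2.286
  prox(v) = soft_thresh(2.286, 0.1769) = 2.1091
Iteration 2: beta = 0.3333, y = 2.1091 + 0.3333*(2.1091 - 4.4292) = 1.3357
  grad(y) = 3.357, v = y - alpha*grad = 1.1259
  prox(v) = soft_thresh(1.1259, 0.1769) = 0.949
Iteration 3: beta = 0.5, y = 0.949 + 0.5*(0.949 - 2.1091) = 0.369
  grad(y) = -6.3102, v = y - alpha*grad = 0.7634
  prox(v) = soft_thresh(0.7634, 0.1769) = 0.5865
Iteration 4: beta = 0.6, y = 0.5865 + 0.6*(0.5865 - 0.949) = 0.369
  grad(y) = -6.3102, v = y - alpha*grad = 0.7634
  prox(v) = soft_thresh(0.7634, 0.1769) = 0.5865
f(x_4) = 5*0.5865^2 - 10*0.5865 + 2.83*|0.5865| = -2.4853


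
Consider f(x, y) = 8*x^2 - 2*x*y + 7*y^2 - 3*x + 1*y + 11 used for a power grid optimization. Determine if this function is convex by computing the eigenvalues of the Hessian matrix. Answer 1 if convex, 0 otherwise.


The Hessian of f(x,y) = 8*x^2 - 2*x*y + 7*y^2 - 3*x + 1*y + 11 is:
H = [[16, -2], [-2, 14]]
Trace = 16 + 14 = 30
Determinant = 16*14 - (-2)^2 = 220
Discriminant = (30)^2 - 4*220 = 20.0
Eigenvalues: lambda_1 = 12.7639, lambda_2 = 17.2361
The function is convex.

1


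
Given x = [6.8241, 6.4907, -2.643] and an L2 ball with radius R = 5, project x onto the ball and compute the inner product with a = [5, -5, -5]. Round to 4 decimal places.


Step 1: Compute ||x|| (intermediates to 6 decimals).
||x|| = sqrt(6.8241^2 + 6.4907^2 + (-2.643)^2) = 9.781768
Step 2: Project.
Since ||x|| > R, scale = R/||x|| = 5/9.781768 = 0.511155, proj(x) = scale * x
proj(x) = [3.488173, 3.317754, -1.350983]
Step 3: Dot product.
a^T * proj(x) = 5*3.488173 - 5*3.317754 - 5*(-1.350983) = 7.607


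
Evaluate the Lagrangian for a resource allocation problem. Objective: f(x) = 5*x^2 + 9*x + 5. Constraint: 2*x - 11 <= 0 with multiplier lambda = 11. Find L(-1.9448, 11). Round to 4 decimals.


Step 1: Evaluate f(x).
f(-1.9448) = 5*(-1.9448)^2 + 9*(-1.9448) + 5 = 6.408
Step 2: Evaluate g(x).
g(-1.9448) = 2*-1.9448 - 11 = -14.8896
Step 3: Compute Lagrangian.
L = 6.408 + 11*-14.8896 = -157.3776


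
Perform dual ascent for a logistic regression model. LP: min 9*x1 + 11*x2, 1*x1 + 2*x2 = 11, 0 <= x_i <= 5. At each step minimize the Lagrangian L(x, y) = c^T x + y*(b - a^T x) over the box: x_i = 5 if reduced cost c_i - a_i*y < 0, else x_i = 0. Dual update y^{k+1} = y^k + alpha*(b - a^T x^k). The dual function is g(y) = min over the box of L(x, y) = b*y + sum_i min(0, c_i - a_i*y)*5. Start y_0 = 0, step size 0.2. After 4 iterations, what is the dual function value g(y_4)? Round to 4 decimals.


Dual ascent for LP: min 9*x1 + 11*x2, 1*x1 + 2*x2 = 11, 0 <= x_i <= 5
Step 1: y^k = 0.0, reduced costs: (9.0, 11.0)
  x^k = (0.0, 0.0), subgradient = b - a^T x = 11.0
  y^{k+1} = 0.0 + 0.2*11.0 = 2.2
Step 2: y^k = 2.2, reduced costs: (6.8, 6.6)
  x^k = (0.0, 0.0), subgradient = b - a^T x = 11.0
  y^{k+1} = 2.2 + 0.2*11.0 = 4.4
Step 3: y^k = 4.4, reduced costs: (4.6, 2.2)
  x^k = (0.0, 0.0), subgradient = b - a^T x = 11.0
  y^{k+1} = 4.4 + 0.2*11.0 = 6.6
Step 4: y^k = 6.6, reduced costs: (2.4, -2.2)
  x^k = (0.0, 5.0), subgradient = b - a^T x = 1.0
  y^{k+1} = 6.6 + 0.2*1.0 = 6.8
Dual objective at y_4 = 6.8: reduced costs (2.2, -2.6), box minimizer x = (0.0, 5.0)
g(y_4) = b*y + (c1 - a1*y)*x1 + (c2 - a2*y)*x2 = 11*6.8 + 2.2*0.0 + (-2.6)*5.0 = 74.8 + 0.0 - 13.0 = 61.8


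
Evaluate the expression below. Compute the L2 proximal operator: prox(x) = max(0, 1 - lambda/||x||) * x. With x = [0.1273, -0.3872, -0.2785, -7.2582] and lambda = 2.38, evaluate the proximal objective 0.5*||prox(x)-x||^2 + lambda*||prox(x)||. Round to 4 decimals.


Step 1: Compute ||x||.
||x|| = 7.275
Step 2: Compute scaling factor.
scale = max(0, 1 - 2.38/7.275) = 0.6729
Step 3: prox(x) = [0.0857, -0.2605, -0.1874, -4.8837]
||prox(x)|| = 4.895
Step 4: Proximal objective.
0.5*||prox-x||^2 = 2.8322
lambda*||prox|| = 11.6501
Total = 14.4822


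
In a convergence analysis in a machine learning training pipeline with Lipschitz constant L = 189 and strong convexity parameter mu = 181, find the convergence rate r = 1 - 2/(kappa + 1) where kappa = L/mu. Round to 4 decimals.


Step 1: Compute the condition number.
kappa = L/mu = 189/181 = 1.0442
Step 2: Compute the convergence rate.
r = 1 - 2/(kappa + 1) = 1 - 2*mu/(L + mu) = (L - mu)/(L + mu) = 8/370 = 0.0216


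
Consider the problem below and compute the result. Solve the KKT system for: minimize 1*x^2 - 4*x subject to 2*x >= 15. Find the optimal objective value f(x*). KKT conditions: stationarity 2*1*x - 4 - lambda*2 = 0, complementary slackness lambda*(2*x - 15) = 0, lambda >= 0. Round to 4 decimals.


Step 1: Try lambda = 0 (constraint inactive).
x_unc = 4/(2*1) = 2.0
Check: 2*2.0 = 4.0 < 15 -- violated!
Step 2: Constraint must be active: 2*x = 15
x* = 15/2 = 7.5
lambda = (2*1*7.5 - 4)/2 = 5.5
Step 3: Compute optimal value.
f(x*) = 1*7.5^2 - 4*7.5 = 26.25


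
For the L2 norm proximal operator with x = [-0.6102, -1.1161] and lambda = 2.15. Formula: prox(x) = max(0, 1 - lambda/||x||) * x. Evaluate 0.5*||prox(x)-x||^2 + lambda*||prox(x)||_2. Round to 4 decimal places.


Step 1: Compute ||x||.
||x|| = 1.272
Step 2: Compute scaling factor.
scale = max(0, 1 - 2.15/1.272) = 0.0
Step 3: prox(x) = [-0.0, -0.0]
||prox(x)|| = 0.0
Step 4: Proximal objective.
0.5*||prox-x||^2 = 0.809
lambda*||prox|| = 0.0
Total = 0.809


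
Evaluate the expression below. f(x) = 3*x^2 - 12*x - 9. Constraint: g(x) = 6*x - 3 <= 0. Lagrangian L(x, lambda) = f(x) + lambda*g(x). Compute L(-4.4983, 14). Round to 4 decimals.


Step 1: Evaluate f(x).
f(-4.4983) = 3*(-4.4983)^2 - 12*(-4.4983) - 9 = 105.6837
Step 2: Evaluate g(x).
g(-4.4983) = 6*-4.4983 - 3 = -29.9898
Step 3: Compute Lagrangian.
L = 105.6837 + 14*-29.9898 = -314.1735


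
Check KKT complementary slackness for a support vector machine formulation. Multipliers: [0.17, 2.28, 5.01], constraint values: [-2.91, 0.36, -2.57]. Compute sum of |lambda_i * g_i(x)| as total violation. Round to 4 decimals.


KKT complementary slackness check:
lambda_1 * g_1 = 0.17 * -2.91 = -0.4947
lambda_2 * g_2 = 2.28 * 0.36 = 0.8208
lambda_3 * g_3 = 5.01 * -2.57 = -12.8757
Total violation = 0.4947 + 0.8208 + 12.8757 = 14.1912


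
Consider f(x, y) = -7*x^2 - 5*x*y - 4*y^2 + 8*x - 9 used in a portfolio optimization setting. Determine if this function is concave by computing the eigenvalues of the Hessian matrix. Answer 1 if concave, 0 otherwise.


The Hessian of f(x,y) = -7*x^2 - 5*x*y - 4*y^2 + 8*x - 9 is:
H = [[-14, -5], [-5, -8]]
Trace = -14 - 8 = -22
Determinant = -14*-8 - (-5)^2 = 87
Discriminant = (-22)^2 - 4*87 = 136.0
Eigenvalues: lambda_1 = -16.831, lambda_2 = -5.169
The function is concave.

1


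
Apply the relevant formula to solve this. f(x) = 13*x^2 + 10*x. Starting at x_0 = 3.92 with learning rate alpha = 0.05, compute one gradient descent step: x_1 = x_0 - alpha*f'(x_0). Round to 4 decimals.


We compute the gradient at x_0 and apply the update.
f'(x) = 26*x + 10
f'(3.92) = 26*3.92 + 10 = 111.92
x_1 = 3.92 - 0.05*111.92 = -1.676


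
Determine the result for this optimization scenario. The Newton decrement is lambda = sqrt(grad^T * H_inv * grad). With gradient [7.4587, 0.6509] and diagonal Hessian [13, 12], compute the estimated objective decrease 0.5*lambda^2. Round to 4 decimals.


Step 1: H is diagonal, so H^(-1) * g = [0.5737, 0.0542].
Step 2: g^T H^(-1) g = sum_i g_i^2 / H_ii
  = (7.4587)^2/13 + (0.6509)^2/12
  = 4.2794 + 0.0353 = 4.3147
Step 3: Objective decrease = 0.5 * g^T H^(-1) g = 2.1574


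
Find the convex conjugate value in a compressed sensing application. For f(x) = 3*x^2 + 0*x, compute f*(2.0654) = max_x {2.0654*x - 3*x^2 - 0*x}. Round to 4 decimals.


f*(y) = sup_x {y*x - a*x^2 - b*x} = sup_x {(y-b)*x - a*x^2}
FOC: (y - b) - 2a*x = 0 => x* = (y - b)/(2a)
x* = (2.0654 - 0)/(2*3) = 0.3442
f*(2.0654) = (y-b)^2/(4a) = (2.0654 - 0)^2/(4*3)
= 4.2659/12 = 0.3555


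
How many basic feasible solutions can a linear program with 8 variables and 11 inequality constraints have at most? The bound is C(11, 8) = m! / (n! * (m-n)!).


Each vertex corresponds to some choice of n active constraints out of m, so the number of vertices is at most C(m, n) = m! / (n!(m-n)!).
m = 11, n = 8
Numerator: 11 * 10 * 9 * 8 * 7 * 6 * 5 * 4
Denominator: 8! = 40320
C(11, 8) = 165


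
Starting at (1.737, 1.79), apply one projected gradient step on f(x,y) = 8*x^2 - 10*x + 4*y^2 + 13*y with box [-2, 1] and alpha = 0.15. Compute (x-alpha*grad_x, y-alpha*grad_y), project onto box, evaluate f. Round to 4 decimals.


Step 1: Compute gradient at (1.737, 1.79).
grad_x = 2*8*1.737 - 10 = 17.792
grad_y = 2*4*1.79 + 13 = 27.32
Step 2: Gradient step.
x_raw = 1.737 - 0.15*17.792 = -0.9318
y_raw = 1.79 - 0.15*27.32 = -2.308
Step 3: Project onto [-2, 1].
x_proj = clip(-0.9318) = -0.9318
y_proj = clip(-2.308) = -2.0
Step 4: Evaluate f.
f(-0.9318, -2.0) = 6.264


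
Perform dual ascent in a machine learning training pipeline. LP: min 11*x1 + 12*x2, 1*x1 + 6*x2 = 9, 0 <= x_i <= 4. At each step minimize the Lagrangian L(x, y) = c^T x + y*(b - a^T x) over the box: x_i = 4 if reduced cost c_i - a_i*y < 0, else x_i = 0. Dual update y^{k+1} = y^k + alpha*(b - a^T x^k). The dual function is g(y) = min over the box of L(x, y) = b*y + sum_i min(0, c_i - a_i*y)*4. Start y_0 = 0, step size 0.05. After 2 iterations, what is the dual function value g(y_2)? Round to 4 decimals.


Dual ascent for LP: min 11*x1 + 12*x2, 1*x1 + 6*x2 = 9, 0 <= x_i <= 4
Step 1: y^k = 0.0, reduced costs: (11.0, 12.0)
  x^k = (0.0, 0.0), subgradient = b - a^T x = 9.0
  y^{k+1} = 0.0 + 0.05*9.0 = 0.45
Step 2: y^k = 0.45, reduced costs: (10.55, 9.3)
  x^k = (0.0, 0.0), subgradient = b - a^T x = 9.0
  y^{k+1} = 0.45 + 0.05*9.0 = 0.9
Dual objective at y_2 = 0.9: reduced costs (10.1, 6.6), box minimizer x = (0.0, 0.0)
g(y_2) = b*y + (c1 - a1*y)*x1 + (c2 - a2*y)*x2 = 9*0.9 + 10.1*0.0 + 6.6*0.0 = 8.1 + 0.0 + 0.0 = 8.1


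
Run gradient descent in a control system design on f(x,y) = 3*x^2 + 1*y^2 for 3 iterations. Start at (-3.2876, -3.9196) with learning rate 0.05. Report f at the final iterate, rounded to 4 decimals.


Gradient descent on f(x,y) = 3*x^2 + 1*y^2.
Starting point: (-3.2876, -3.9196), alpha = 0.05
Step 1: grad_x = 2*3*-3.2876 = -19.7256, grad_y = 2*1*-3.9196 = -7.8392
  x_1 = -3.2876 - 0.05*-19.7256 = -2.3013
  y_1 = -3.9196 - 0.05*-7.8392 = -3.5276
Step 2: grad_x = 2*3*-2.3013 = -13.8079, grad_y = 2*1*-3.5276 = -7.0553
  x_2 = -2.3013 - 0.05*-13.8079 = -1.6109
  y_2 = -3.5276 - 0.05*-7.0553 = -3.1749
Step 3: grad_x = 2*3*-1.6109 = -9.6655, grad_y = 2*1*-3.1749 = -6.3498
  x_3 = -1.6109 - 0.05*-9.6655 = -1.1276
  y_3 = -3.1749 - 0.05*-6.3498 = -2.8574
f(-1.1276, -2.8574) = 3*(-1.1276)^2 + 1*(-2.8574)^2 = 11.9794


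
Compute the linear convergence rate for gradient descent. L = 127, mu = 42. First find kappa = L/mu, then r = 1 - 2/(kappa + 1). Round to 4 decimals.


Step 1: Compute the condition number.
kappa = L/mu = 127/42 = 3.0238
Step 2: Compute the convergence rate.
r = 1 - 2/(kappa + 1) = 1 - 2*mu/(L + mu) = (L - mu)/(L + mu) = 85/169 = 0.503


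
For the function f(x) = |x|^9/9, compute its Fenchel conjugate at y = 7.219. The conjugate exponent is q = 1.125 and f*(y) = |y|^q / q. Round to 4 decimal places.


The conjugate exponent q satisfies 1/p + 1/q = 1.
p = 9, so q = 9/(9 - 1) = 1.125
|y|^q = 7.219^1.125 = 9.2424
f*(7.219) = 9.2424 / 1.125 = 8.2155


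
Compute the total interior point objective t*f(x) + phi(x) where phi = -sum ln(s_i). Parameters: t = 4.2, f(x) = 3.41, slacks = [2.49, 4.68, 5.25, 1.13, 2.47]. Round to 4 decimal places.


Step 1: Compute log-barrier.
ln values: [0.9123, 1.5433, 1.6582, 0.1222, 0.9042]
phi = -(0.9123 + 1.5433 + 1.6582 + 0.1222 + 0.9042) = -5.1402
Step 2: Compute augmented objective.
t*f(x) = 4.2*3.41 = 14.322
Total = 14.322 - 5.1402 = 9.1818


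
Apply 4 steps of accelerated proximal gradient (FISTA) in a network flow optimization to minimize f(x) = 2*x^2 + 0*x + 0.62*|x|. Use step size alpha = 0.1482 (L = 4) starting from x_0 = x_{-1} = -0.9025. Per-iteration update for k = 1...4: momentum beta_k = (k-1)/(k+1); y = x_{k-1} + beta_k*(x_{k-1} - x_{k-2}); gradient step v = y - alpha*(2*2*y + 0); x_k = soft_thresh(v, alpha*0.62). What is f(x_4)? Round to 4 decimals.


FISTA on f(x) = 2*x^2 + 0*x + 0.62*|x|
L = 4, alpha = 0.1482
Iteration 1: beta = 0.0, y = -0.9025 + 0.0*(-0.9025 + 0.9025) = -0.9025
  grad(y) = -3.61, v = y - alpha*grad = -0.3675
  prox(v) = soft_thresh(-0.3675, 0.0919) = -0.2756
Iteration 2: beta = 0.3333, y = -0.2756 + 0.3333*(-0.2756 + 0.9025) = -0.0667
  grad(y) = -0.2666, v = y - alpha*grad = -0.0271
  prox(v) = soft_thresh(-0.0271, 0.0919) = 0.0
Iteration 3: beta = 0.5, y = 0.0 + 0.5*(0.0 + 0.2756) = 0.1378
  grad(y) = 0.5512, v = y - alpha*grad = 0.0561
  prox(v) = soft_thresh(0.0561, 0.0919) = 0.0
Iteration 4: beta = 0.6, y = 0.0 + 0.6*(0.0 - 0.0) = 0.0
  grad(y) = 0.0, v = y - alpha*grad = 0.0
  prox(v) = soft_thresh(0.0, 0.0919) = 0.0
f(x_4) = 2*0.0^2 + 0*0.0 + 0.62*|0.0| = 0.0


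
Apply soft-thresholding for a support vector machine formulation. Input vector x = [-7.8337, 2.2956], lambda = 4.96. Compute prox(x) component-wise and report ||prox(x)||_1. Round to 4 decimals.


Soft-thresholding with lambda = 4.96:
prox(-7.8337) = sign(-7.8337)*max(|-7.8337| - 4.96, 0) = -2.8737
prox(2.2956) = sign(2.2956)*max(|2.2956| - 4.96, 0) = 0.0
prox(x) = [-2.8737, 0.0]
||prox(x)||_1 = 2.8737 + 0.0 = 2.8737


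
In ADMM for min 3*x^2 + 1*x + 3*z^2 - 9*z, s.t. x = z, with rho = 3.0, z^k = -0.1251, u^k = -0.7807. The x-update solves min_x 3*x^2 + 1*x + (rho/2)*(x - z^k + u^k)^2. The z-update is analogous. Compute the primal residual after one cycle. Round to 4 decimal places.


ADMM iteration with rho = 3.0, z^k = -0.1251, u^k = -0.7807
Step 1: x-update.
Minimize 3*x^2 + 1*x + (3.0/2)*(x + 0.1251 - 0.7807)^2
FOC: (2*3 + 3.0)*x = -1 + 3.0*(-0.1251 + 0.7807)
x^{k+1} = 0.1074
Step 2: z-update.
Minimize 3*z^2 - 9*z + (3.0/2)*(0.1074 - z - 0.7807)^2
FOC: (2*3 + 3.0)*z = 9 + 3.0*(0.1074 - 0.7807)
z^{k+1} = 0.7756
Step 3: u-update.
u^{k+1} = -0.7807 + 0.1074 - 0.7756 = -1.4489
Step 4: Primal residual = |0.1074 - 0.7756| = 0.6682
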